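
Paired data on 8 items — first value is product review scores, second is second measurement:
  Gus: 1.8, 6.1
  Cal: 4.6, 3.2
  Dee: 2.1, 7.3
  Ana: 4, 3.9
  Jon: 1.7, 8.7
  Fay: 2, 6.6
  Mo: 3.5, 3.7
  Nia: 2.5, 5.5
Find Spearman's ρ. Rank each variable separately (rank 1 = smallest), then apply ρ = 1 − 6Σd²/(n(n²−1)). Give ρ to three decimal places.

Ranks of variable 1: 2, 8, 4, 7, 1, 3, 6, 5
Ranks of variable 2: 5, 1, 7, 3, 8, 6, 2, 4
d = r₁ − r₂: -3, 7, -3, 4, -7, -3, 4, 1
d²: 9, 49, 9, 16, 49, 9, 16, 1; Σd² = 158
ρ = 1 − 6·158/(8·63) = 1 − 948/504 = -0.881

-0.881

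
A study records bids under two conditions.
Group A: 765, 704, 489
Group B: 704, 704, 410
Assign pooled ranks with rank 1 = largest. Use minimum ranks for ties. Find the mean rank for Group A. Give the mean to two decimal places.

2.67

Sorted (descending): 765, 704, 704, 704, 489, 410
The 3 values of 704 occupy positions 2–4 → each gets rank 2.
Group A values → pooled ranks: 765→1, 704→2, 489→5
Mean rank = (1 + 2 + 5) / 3 = 2.67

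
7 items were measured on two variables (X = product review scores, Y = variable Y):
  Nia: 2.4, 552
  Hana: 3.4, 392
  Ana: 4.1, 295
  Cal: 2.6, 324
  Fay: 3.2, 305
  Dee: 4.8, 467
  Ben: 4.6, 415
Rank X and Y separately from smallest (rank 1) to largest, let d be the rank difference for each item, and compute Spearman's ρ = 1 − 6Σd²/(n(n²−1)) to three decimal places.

0.000

Ranks of variable 1: 1, 4, 5, 2, 3, 7, 6
Ranks of variable 2: 7, 4, 1, 3, 2, 6, 5
d = r₁ − r₂: -6, 0, 4, -1, 1, 1, 1
d²: 36, 0, 16, 1, 1, 1, 1; Σd² = 56
ρ = 1 − 6·56/(7·48) = 1 − 336/336 = 0.000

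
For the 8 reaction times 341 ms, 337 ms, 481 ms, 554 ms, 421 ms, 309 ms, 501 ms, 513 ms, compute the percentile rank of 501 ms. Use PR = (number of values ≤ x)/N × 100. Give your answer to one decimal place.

75.0

N = 8.
Strictly below 501: 5. Equal to 501: 1.
PR = 6/8 × 100 = 75.0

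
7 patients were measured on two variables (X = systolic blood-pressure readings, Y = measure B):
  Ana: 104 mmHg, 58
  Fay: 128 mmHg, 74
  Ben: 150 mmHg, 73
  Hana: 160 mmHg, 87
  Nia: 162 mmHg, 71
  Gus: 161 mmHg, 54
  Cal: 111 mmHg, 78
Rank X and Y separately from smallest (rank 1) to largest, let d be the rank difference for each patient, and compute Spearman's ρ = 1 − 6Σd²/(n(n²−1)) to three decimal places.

-0.179

Ranks of variable 1: 1, 3, 4, 5, 7, 6, 2
Ranks of variable 2: 2, 5, 4, 7, 3, 1, 6
d = r₁ − r₂: -1, -2, 0, -2, 4, 5, -4
d²: 1, 4, 0, 4, 16, 25, 16; Σd² = 66
ρ = 1 − 6·66/(7·48) = 1 − 396/336 = -0.179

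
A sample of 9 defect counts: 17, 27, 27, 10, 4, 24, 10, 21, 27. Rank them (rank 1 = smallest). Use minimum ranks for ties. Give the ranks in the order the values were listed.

Sorted (ascending): 4, 10, 10, 17, 21, 24, 27, 27, 27
The 2 values of 10 occupy positions 2–3 → each gets rank 2.
The 3 values of 27 occupy positions 7–9 → each gets rank 7.

4, 7, 7, 2, 1, 6, 2, 5, 7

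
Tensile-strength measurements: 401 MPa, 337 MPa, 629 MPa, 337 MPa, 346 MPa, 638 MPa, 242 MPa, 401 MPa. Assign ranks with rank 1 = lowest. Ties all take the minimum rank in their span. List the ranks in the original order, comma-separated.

5, 2, 7, 2, 4, 8, 1, 5

Sorted (ascending): 242, 337, 337, 346, 401, 401, 629, 638
The 2 values of 337 occupy positions 2–3 → each gets rank 2.
The 2 values of 401 occupy positions 5–6 → each gets rank 5.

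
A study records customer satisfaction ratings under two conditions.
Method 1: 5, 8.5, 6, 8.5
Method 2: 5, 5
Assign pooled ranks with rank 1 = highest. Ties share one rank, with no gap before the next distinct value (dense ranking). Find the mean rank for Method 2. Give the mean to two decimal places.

3.00

Sorted (descending): 8.5, 8.5, 6, 5, 5, 5
The 2 values of 8.5 share dense rank 1.
The 3 values of 5 share dense rank 3.
Remaining distinct values take the next consecutive integers.
Method 2 values → pooled ranks: 5→3, 5→3
Mean rank = (3 + 3) / 2 = 3.00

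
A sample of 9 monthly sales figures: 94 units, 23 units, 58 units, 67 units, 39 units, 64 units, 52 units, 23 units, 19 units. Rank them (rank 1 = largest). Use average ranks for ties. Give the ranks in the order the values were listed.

Sorted (descending): 94, 67, 64, 58, 52, 39, 23, 23, 19
The 2 values of 23 occupy positions 7–8 → average rank (7+8)/2 = 7.5.

1, 7.5, 4, 2, 6, 3, 5, 7.5, 9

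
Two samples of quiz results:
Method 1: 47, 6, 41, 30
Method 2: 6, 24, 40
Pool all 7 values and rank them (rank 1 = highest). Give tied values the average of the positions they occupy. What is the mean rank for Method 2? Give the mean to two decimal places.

Sorted (descending): 47, 41, 40, 30, 24, 6, 6
The 2 values of 6 occupy positions 6–7 → average rank (6+7)/2 = 6.5.
Method 2 values → pooled ranks: 6→6.5, 24→5, 40→3
Mean rank = (6.5 + 5 + 3) / 3 = 4.83

4.83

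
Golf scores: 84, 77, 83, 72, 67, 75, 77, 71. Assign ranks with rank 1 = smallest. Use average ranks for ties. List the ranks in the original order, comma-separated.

Sorted (ascending): 67, 71, 72, 75, 77, 77, 83, 84
The 2 values of 77 occupy positions 5–6 → average rank (5+6)/2 = 5.5.

8, 5.5, 7, 3, 1, 4, 5.5, 2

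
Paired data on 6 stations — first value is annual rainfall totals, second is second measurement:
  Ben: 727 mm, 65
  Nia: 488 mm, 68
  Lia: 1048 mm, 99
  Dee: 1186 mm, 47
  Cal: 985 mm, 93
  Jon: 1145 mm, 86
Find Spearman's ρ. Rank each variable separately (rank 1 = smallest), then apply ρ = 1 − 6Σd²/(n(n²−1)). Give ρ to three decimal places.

-0.086

Ranks of variable 1: 2, 1, 4, 6, 3, 5
Ranks of variable 2: 2, 3, 6, 1, 5, 4
d = r₁ − r₂: 0, -2, -2, 5, -2, 1
d²: 0, 4, 4, 25, 4, 1; Σd² = 38
ρ = 1 − 6·38/(6·35) = 1 − 228/210 = -0.086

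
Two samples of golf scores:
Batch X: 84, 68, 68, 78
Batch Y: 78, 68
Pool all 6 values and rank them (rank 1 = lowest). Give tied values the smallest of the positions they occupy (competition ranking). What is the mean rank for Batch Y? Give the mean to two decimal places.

2.50

Sorted (ascending): 68, 68, 68, 78, 78, 84
The 3 values of 68 occupy positions 1–3 → each gets rank 1.
The 2 values of 78 occupy positions 4–5 → each gets rank 4.
Batch Y values → pooled ranks: 78→4, 68→1
Mean rank = (4 + 1) / 2 = 2.50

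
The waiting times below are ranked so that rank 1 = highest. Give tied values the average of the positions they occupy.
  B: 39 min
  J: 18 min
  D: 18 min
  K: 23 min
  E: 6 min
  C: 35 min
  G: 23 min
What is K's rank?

Sorted (descending): 39, 35, 23, 23, 18, 18, 6
The 2 values of 23 occupy positions 3–4 → average rank (3+4)/2 = 3.5.
The 2 values of 18 occupy positions 5–6 → average rank (5+6)/2 = 5.5.
K has value 23 min → rank 3.5.

3.5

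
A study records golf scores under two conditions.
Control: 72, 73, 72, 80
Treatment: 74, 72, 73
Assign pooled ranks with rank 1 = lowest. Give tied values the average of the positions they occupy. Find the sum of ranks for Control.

15.5

Sorted (ascending): 72, 72, 72, 73, 73, 74, 80
The 3 values of 72 occupy positions 1–3 → average rank 2.
The 2 values of 73 occupy positions 4–5 → average rank (4+5)/2 = 4.5.
Control values → pooled ranks: 72→2, 73→4.5, 72→2, 80→7
Rank sum = 2 + 4.5 + 2 + 7 = 15.5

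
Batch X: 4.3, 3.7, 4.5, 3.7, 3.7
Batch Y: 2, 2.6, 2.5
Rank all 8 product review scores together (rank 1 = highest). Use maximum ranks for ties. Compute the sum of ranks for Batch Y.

21

Sorted (descending): 4.5, 4.3, 3.7, 3.7, 3.7, 2.6, 2.5, 2
The 3 values of 3.7 occupy positions 3–5 → each gets rank 5.
Batch Y values → pooled ranks: 2→8, 2.6→6, 2.5→7
Rank sum = 8 + 6 + 7 = 21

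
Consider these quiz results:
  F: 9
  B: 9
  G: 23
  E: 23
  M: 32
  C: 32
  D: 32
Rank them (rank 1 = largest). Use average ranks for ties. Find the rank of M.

Sorted (descending): 32, 32, 32, 23, 23, 9, 9
The 3 values of 32 occupy positions 1–3 → average rank 2.
The 2 values of 23 occupy positions 4–5 → average rank (4+5)/2 = 4.5.
The 2 values of 9 occupy positions 6–7 → average rank (6+7)/2 = 6.5.
M has value 32 → rank 2.

2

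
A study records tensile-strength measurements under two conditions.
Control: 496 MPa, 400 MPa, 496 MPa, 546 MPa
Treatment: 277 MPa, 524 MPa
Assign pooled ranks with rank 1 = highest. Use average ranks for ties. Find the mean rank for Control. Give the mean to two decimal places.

3.25

Sorted (descending): 546, 524, 496, 496, 400, 277
The 2 values of 496 occupy positions 3–4 → average rank (3+4)/2 = 3.5.
Control values → pooled ranks: 496→3.5, 400→5, 496→3.5, 546→1
Mean rank = (3.5 + 5 + 3.5 + 1) / 4 = 3.25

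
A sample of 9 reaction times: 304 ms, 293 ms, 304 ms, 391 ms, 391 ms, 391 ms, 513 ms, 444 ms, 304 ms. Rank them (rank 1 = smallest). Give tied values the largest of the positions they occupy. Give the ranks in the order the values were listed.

Sorted (ascending): 293, 304, 304, 304, 391, 391, 391, 444, 513
The 3 values of 304 occupy positions 2–4 → each gets rank 4.
The 3 values of 391 occupy positions 5–7 → each gets rank 7.

4, 1, 4, 7, 7, 7, 9, 8, 4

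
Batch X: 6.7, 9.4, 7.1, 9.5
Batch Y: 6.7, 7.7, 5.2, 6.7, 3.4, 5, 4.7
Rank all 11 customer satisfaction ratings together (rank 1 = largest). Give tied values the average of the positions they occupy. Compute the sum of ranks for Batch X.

13

Sorted (descending): 9.5, 9.4, 7.7, 7.1, 6.7, 6.7, 6.7, 5.2, 5, 4.7, 3.4
The 3 values of 6.7 occupy positions 5–7 → average rank 6.
Batch X values → pooled ranks: 6.7→6, 9.4→2, 7.1→4, 9.5→1
Rank sum = 6 + 2 + 4 + 1 = 13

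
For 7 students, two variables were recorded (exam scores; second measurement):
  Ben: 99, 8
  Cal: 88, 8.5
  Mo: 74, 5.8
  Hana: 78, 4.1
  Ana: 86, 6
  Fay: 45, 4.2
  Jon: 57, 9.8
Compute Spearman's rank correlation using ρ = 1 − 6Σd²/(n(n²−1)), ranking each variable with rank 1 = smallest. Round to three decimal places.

Ranks of variable 1: 7, 6, 3, 4, 5, 1, 2
Ranks of variable 2: 5, 6, 3, 1, 4, 2, 7
d = r₁ − r₂: 2, 0, 0, 3, 1, -1, -5
d²: 4, 0, 0, 9, 1, 1, 25; Σd² = 40
ρ = 1 − 6·40/(7·48) = 1 − 240/336 = 0.286

0.286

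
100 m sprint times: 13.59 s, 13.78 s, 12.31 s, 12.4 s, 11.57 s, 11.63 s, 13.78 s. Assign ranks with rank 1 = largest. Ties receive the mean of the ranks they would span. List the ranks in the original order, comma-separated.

Sorted (descending): 13.78, 13.78, 13.59, 12.4, 12.31, 11.63, 11.57
The 2 values of 13.78 occupy positions 1–2 → average rank (1+2)/2 = 1.5.

3, 1.5, 5, 4, 7, 6, 1.5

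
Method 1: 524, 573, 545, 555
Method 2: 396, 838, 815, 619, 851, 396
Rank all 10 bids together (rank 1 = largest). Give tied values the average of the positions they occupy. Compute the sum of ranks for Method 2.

Sorted (descending): 851, 838, 815, 619, 573, 555, 545, 524, 396, 396
The 2 values of 396 occupy positions 9–10 → average rank (9+10)/2 = 9.5.
Method 2 values → pooled ranks: 396→9.5, 838→2, 815→3, 619→4, 851→1, 396→9.5
Rank sum = 9.5 + 2 + 3 + 4 + 1 + 9.5 = 29

29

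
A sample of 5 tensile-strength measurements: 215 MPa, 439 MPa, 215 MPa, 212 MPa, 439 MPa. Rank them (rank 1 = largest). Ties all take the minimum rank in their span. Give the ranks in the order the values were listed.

Sorted (descending): 439, 439, 215, 215, 212
The 2 values of 439 occupy positions 1–2 → each gets rank 1.
The 2 values of 215 occupy positions 3–4 → each gets rank 3.

3, 1, 3, 5, 1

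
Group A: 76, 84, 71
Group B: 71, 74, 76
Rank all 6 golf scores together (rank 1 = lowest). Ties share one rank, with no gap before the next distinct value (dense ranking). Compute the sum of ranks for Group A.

8

Sorted (ascending): 71, 71, 74, 76, 76, 84
The 2 values of 71 share dense rank 1.
The 2 values of 76 share dense rank 3.
Remaining distinct values take the next consecutive integers.
Group A values → pooled ranks: 76→3, 84→4, 71→1
Rank sum = 3 + 4 + 1 = 8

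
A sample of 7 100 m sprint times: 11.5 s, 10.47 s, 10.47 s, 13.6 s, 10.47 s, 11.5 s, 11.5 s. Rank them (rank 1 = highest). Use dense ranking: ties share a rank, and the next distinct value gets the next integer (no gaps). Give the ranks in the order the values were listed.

2, 3, 3, 1, 3, 2, 2

Sorted (descending): 13.6, 11.5, 11.5, 11.5, 10.47, 10.47, 10.47
The 3 values of 11.5 share dense rank 2.
The 3 values of 10.47 share dense rank 3.
Remaining distinct values take the next consecutive integers.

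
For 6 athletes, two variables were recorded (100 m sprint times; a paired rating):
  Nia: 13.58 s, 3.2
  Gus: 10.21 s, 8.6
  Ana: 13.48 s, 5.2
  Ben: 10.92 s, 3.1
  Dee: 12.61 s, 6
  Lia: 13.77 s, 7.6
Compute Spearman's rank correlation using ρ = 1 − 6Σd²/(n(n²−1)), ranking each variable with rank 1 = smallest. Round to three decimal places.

Ranks of variable 1: 5, 1, 4, 2, 3, 6
Ranks of variable 2: 2, 6, 3, 1, 4, 5
d = r₁ − r₂: 3, -5, 1, 1, -1, 1
d²: 9, 25, 1, 1, 1, 1; Σd² = 38
ρ = 1 − 6·38/(6·35) = 1 − 228/210 = -0.086

-0.086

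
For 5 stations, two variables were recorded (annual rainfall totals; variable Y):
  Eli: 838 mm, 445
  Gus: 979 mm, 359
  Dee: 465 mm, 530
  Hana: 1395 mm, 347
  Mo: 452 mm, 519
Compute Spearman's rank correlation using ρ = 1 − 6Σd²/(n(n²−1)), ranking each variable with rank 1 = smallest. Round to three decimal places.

Ranks of variable 1: 3, 4, 2, 5, 1
Ranks of variable 2: 3, 2, 5, 1, 4
d = r₁ − r₂: 0, 2, -3, 4, -3
d²: 0, 4, 9, 16, 9; Σd² = 38
ρ = 1 − 6·38/(5·24) = 1 − 228/120 = -0.900

-0.900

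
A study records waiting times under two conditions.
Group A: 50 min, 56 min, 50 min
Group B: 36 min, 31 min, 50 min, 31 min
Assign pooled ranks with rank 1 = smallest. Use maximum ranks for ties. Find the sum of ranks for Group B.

13

Sorted (ascending): 31, 31, 36, 50, 50, 50, 56
The 2 values of 31 occupy positions 1–2 → each gets rank 2.
The 3 values of 50 occupy positions 4–6 → each gets rank 6.
Group B values → pooled ranks: 36→3, 31→2, 50→6, 31→2
Rank sum = 3 + 2 + 6 + 2 = 13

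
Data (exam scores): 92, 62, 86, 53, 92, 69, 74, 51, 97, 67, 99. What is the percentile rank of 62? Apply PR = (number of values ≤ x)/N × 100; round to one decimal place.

N = 11.
Strictly below 62: 2. Equal to 62: 1.
PR = 3/11 × 100 = 27.3

27.3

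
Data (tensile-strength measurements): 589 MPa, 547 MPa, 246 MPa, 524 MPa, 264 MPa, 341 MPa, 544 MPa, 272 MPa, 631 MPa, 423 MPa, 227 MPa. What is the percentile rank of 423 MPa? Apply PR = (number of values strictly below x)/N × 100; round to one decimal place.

45.5

N = 11.
Strictly below 423: 5. Equal to 423: 1.
PR = 5/11 × 100 = 45.5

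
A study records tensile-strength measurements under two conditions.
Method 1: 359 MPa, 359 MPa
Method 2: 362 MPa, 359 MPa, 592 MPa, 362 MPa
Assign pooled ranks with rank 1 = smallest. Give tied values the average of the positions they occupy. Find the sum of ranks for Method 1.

4

Sorted (ascending): 359, 359, 359, 362, 362, 592
The 3 values of 359 occupy positions 1–3 → average rank 2.
The 2 values of 362 occupy positions 4–5 → average rank (4+5)/2 = 4.5.
Method 1 values → pooled ranks: 359→2, 359→2
Rank sum = 2 + 2 = 4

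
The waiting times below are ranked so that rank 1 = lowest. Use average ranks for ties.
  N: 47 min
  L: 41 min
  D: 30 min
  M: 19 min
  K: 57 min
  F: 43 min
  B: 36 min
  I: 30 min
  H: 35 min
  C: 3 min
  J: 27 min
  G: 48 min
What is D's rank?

4.5

Sorted (ascending): 3, 19, 27, 30, 30, 35, 36, 41, 43, 47, 48, 57
The 2 values of 30 occupy positions 4–5 → average rank (4+5)/2 = 4.5.
D has value 30 min → rank 4.5.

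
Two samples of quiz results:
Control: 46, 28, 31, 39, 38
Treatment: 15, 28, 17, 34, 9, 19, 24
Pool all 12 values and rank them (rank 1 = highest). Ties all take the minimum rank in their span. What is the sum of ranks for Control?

Sorted (descending): 46, 39, 38, 34, 31, 28, 28, 24, 19, 17, 15, 9
The 2 values of 28 occupy positions 6–7 → each gets rank 6.
Control values → pooled ranks: 46→1, 28→6, 31→5, 39→2, 38→3
Rank sum = 1 + 6 + 5 + 2 + 3 = 17

17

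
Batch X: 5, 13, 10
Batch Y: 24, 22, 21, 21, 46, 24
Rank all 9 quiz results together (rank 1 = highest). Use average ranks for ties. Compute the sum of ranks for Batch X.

24

Sorted (descending): 46, 24, 24, 22, 21, 21, 13, 10, 5
The 2 values of 24 occupy positions 2–3 → average rank (2+3)/2 = 2.5.
The 2 values of 21 occupy positions 5–6 → average rank (5+6)/2 = 5.5.
Batch X values → pooled ranks: 5→9, 13→7, 10→8
Rank sum = 9 + 7 + 8 = 24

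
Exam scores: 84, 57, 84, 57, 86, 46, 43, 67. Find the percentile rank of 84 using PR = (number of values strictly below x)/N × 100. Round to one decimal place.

N = 8.
Strictly below 84: 5. Equal to 84: 2.
PR = 5/8 × 100 = 62.5

62.5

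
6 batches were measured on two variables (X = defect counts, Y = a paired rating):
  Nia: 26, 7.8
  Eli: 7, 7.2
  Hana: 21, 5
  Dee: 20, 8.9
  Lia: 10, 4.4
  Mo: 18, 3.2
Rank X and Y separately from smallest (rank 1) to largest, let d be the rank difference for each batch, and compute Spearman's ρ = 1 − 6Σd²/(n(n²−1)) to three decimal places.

Ranks of variable 1: 6, 1, 5, 4, 2, 3
Ranks of variable 2: 5, 4, 3, 6, 2, 1
d = r₁ − r₂: 1, -3, 2, -2, 0, 2
d²: 1, 9, 4, 4, 0, 4; Σd² = 22
ρ = 1 − 6·22/(6·35) = 1 − 132/210 = 0.371

0.371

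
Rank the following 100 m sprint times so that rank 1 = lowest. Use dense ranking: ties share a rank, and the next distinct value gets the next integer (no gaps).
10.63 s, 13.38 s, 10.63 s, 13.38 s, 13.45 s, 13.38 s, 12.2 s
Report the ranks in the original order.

1, 3, 1, 3, 4, 3, 2

Sorted (ascending): 10.63, 10.63, 12.2, 13.38, 13.38, 13.38, 13.45
The 2 values of 10.63 share dense rank 1.
The 3 values of 13.38 share dense rank 3.
Remaining distinct values take the next consecutive integers.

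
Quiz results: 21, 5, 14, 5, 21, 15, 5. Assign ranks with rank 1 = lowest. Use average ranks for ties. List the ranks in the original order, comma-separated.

Sorted (ascending): 5, 5, 5, 14, 15, 21, 21
The 3 values of 5 occupy positions 1–3 → average rank 2.
The 2 values of 21 occupy positions 6–7 → average rank (6+7)/2 = 6.5.

6.5, 2, 4, 2, 6.5, 5, 2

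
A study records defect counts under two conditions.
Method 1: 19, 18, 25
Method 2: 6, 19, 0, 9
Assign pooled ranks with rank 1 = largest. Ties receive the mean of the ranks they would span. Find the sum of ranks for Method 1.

Sorted (descending): 25, 19, 19, 18, 9, 6, 0
The 2 values of 19 occupy positions 2–3 → average rank (2+3)/2 = 2.5.
Method 1 values → pooled ranks: 19→2.5, 18→4, 25→1
Rank sum = 2.5 + 4 + 1 = 7.5

7.5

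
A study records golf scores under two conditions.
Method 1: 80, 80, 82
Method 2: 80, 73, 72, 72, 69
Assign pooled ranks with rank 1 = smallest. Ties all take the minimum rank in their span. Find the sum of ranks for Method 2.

Sorted (ascending): 69, 72, 72, 73, 80, 80, 80, 82
The 2 values of 72 occupy positions 2–3 → each gets rank 2.
The 3 values of 80 occupy positions 5–7 → each gets rank 5.
Method 2 values → pooled ranks: 80→5, 73→4, 72→2, 72→2, 69→1
Rank sum = 5 + 4 + 2 + 2 + 1 = 14

14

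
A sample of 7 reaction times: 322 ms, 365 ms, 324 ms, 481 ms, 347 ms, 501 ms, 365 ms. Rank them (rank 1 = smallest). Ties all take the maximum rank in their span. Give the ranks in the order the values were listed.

Sorted (ascending): 322, 324, 347, 365, 365, 481, 501
The 2 values of 365 occupy positions 4–5 → each gets rank 5.

1, 5, 2, 6, 3, 7, 5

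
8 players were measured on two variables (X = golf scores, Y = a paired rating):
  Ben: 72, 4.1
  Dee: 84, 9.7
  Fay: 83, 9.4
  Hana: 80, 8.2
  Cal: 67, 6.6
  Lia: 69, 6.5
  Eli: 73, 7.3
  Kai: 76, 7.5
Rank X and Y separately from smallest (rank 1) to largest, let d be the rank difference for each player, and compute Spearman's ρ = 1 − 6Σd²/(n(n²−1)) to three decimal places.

Ranks of variable 1: 3, 8, 7, 6, 1, 2, 4, 5
Ranks of variable 2: 1, 8, 7, 6, 3, 2, 4, 5
d = r₁ − r₂: 2, 0, 0, 0, -2, 0, 0, 0
d²: 4, 0, 0, 0, 4, 0, 0, 0; Σd² = 8
ρ = 1 − 6·8/(8·63) = 1 − 48/504 = 0.905

0.905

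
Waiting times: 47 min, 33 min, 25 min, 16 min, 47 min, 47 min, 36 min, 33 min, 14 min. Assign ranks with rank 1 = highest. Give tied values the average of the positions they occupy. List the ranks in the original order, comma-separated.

2, 5.5, 7, 8, 2, 2, 4, 5.5, 9

Sorted (descending): 47, 47, 47, 36, 33, 33, 25, 16, 14
The 3 values of 47 occupy positions 1–3 → average rank 2.
The 2 values of 33 occupy positions 5–6 → average rank (5+6)/2 = 5.5.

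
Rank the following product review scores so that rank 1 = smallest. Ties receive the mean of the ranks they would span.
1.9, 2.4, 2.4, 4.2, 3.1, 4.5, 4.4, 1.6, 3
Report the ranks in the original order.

Sorted (ascending): 1.6, 1.9, 2.4, 2.4, 3, 3.1, 4.2, 4.4, 4.5
The 2 values of 2.4 occupy positions 3–4 → average rank (3+4)/2 = 3.5.

2, 3.5, 3.5, 7, 6, 9, 8, 1, 5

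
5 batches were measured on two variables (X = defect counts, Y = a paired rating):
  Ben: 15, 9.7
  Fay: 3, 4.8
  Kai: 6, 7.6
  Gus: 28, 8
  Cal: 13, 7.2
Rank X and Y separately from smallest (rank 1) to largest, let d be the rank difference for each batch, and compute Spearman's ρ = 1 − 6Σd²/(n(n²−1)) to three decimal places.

Ranks of variable 1: 4, 1, 2, 5, 3
Ranks of variable 2: 5, 1, 3, 4, 2
d = r₁ − r₂: -1, 0, -1, 1, 1
d²: 1, 0, 1, 1, 1; Σd² = 4
ρ = 1 − 6·4/(5·24) = 1 − 24/120 = 0.800

0.800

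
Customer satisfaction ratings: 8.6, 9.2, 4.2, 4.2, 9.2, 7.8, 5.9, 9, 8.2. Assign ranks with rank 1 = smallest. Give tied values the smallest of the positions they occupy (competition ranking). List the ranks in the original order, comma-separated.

Sorted (ascending): 4.2, 4.2, 5.9, 7.8, 8.2, 8.6, 9, 9.2, 9.2
The 2 values of 4.2 occupy positions 1–2 → each gets rank 1.
The 2 values of 9.2 occupy positions 8–9 → each gets rank 8.

6, 8, 1, 1, 8, 4, 3, 7, 5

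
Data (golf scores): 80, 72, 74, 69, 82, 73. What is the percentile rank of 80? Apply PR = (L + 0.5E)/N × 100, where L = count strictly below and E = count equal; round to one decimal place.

75.0

N = 6.
Strictly below 80: 4. Equal to 80: 1.
PR = (4 + 0.5·1)/6 × 100 = 75.0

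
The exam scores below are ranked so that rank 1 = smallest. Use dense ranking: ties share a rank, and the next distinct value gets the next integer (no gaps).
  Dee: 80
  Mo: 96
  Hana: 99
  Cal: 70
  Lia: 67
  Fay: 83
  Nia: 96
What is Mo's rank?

5

Sorted (ascending): 67, 70, 80, 83, 96, 96, 99
The 2 values of 96 share dense rank 5.
Remaining distinct values take the next consecutive integers.
Mo has value 96 → rank 5.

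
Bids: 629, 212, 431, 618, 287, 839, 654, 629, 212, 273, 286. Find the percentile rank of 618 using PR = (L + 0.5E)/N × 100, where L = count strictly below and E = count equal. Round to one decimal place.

N = 11.
Strictly below 618: 6. Equal to 618: 1.
PR = (6 + 0.5·1)/11 × 100 = 59.1

59.1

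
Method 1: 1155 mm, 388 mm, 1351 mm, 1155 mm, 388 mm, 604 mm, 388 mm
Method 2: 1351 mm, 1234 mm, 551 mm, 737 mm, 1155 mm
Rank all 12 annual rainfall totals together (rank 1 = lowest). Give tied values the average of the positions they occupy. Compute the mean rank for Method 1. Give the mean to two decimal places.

5.50

Sorted (ascending): 388, 388, 388, 551, 604, 737, 1155, 1155, 1155, 1234, 1351, 1351
The 3 values of 388 occupy positions 1–3 → average rank 2.
The 3 values of 1155 occupy positions 7–9 → average rank 8.
The 2 values of 1351 occupy positions 11–12 → average rank (11+12)/2 = 11.5.
Method 1 values → pooled ranks: 1155→8, 388→2, 1351→11.5, 1155→8, 388→2, 604→5, 388→2
Mean rank = (8 + 2 + 11.5 + 8 + 2 + 5 + 2) / 7 = 5.50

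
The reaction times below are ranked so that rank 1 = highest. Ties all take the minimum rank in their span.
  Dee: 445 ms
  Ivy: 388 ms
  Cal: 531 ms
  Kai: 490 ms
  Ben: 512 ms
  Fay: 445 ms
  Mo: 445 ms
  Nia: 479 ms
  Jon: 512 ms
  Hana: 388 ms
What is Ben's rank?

Sorted (descending): 531, 512, 512, 490, 479, 445, 445, 445, 388, 388
The 2 values of 512 occupy positions 2–3 → each gets rank 2.
The 3 values of 445 occupy positions 6–8 → each gets rank 6.
The 2 values of 388 occupy positions 9–10 → each gets rank 9.
Ben has value 512 ms → rank 2.

2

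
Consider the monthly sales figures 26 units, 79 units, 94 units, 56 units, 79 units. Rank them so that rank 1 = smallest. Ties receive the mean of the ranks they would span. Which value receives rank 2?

56

Sorted (ascending): 26, 56, 79, 79, 94
The 2 values of 79 occupy positions 3–4 → average rank (3+4)/2 = 3.5.
Rank 2 → value 56.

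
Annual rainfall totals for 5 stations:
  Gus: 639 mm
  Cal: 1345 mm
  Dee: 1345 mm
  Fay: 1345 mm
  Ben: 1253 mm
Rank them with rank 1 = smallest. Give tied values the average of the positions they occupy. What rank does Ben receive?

2

Sorted (ascending): 639, 1253, 1345, 1345, 1345
The 3 values of 1345 occupy positions 3–5 → average rank 4.
Ben has value 1253 mm → rank 2.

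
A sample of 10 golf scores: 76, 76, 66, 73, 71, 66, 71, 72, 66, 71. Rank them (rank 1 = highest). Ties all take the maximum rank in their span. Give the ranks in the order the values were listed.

Sorted (descending): 76, 76, 73, 72, 71, 71, 71, 66, 66, 66
The 2 values of 76 occupy positions 1–2 → each gets rank 2.
The 3 values of 71 occupy positions 5–7 → each gets rank 7.
The 3 values of 66 occupy positions 8–10 → each gets rank 10.

2, 2, 10, 3, 7, 10, 7, 4, 10, 7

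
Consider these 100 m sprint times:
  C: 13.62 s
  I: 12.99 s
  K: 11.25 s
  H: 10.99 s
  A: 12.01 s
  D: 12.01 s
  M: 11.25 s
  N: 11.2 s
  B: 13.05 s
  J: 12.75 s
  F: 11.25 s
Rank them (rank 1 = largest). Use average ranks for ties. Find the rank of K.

8

Sorted (descending): 13.62, 13.05, 12.99, 12.75, 12.01, 12.01, 11.25, 11.25, 11.25, 11.2, 10.99
The 2 values of 12.01 occupy positions 5–6 → average rank (5+6)/2 = 5.5.
The 3 values of 11.25 occupy positions 7–9 → average rank 8.
K has value 11.25 s → rank 8.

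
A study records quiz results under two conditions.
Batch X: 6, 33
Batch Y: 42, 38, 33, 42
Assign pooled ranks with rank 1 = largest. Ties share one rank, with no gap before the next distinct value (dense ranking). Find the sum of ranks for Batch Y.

Sorted (descending): 42, 42, 38, 33, 33, 6
The 2 values of 42 share dense rank 1.
The 2 values of 33 share dense rank 3.
Remaining distinct values take the next consecutive integers.
Batch Y values → pooled ranks: 42→1, 38→2, 33→3, 42→1
Rank sum = 1 + 2 + 3 + 1 = 7

7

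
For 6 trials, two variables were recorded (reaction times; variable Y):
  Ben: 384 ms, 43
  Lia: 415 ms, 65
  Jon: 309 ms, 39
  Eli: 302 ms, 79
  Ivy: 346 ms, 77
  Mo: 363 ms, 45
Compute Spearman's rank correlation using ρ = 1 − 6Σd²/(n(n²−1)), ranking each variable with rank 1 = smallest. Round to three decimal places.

Ranks of variable 1: 5, 6, 2, 1, 3, 4
Ranks of variable 2: 2, 4, 1, 6, 5, 3
d = r₁ − r₂: 3, 2, 1, -5, -2, 1
d²: 9, 4, 1, 25, 4, 1; Σd² = 44
ρ = 1 − 6·44/(6·35) = 1 − 264/210 = -0.257

-0.257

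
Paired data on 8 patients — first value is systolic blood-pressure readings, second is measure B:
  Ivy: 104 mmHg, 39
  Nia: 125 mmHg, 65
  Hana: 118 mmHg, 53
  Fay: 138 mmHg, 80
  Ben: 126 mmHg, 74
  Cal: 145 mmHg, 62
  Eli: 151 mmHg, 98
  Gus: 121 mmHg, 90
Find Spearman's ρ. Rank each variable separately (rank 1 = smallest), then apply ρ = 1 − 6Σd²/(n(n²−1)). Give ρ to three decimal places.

Ranks of variable 1: 1, 4, 2, 6, 5, 7, 8, 3
Ranks of variable 2: 1, 4, 2, 6, 5, 3, 8, 7
d = r₁ − r₂: 0, 0, 0, 0, 0, 4, 0, -4
d²: 0, 0, 0, 0, 0, 16, 0, 16; Σd² = 32
ρ = 1 − 6·32/(8·63) = 1 − 192/504 = 0.619

0.619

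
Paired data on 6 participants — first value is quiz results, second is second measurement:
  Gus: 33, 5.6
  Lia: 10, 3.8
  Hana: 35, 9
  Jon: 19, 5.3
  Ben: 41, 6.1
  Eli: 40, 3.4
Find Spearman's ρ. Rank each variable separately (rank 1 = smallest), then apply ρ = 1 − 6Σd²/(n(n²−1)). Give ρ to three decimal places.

Ranks of variable 1: 3, 1, 4, 2, 6, 5
Ranks of variable 2: 4, 2, 6, 3, 5, 1
d = r₁ − r₂: -1, -1, -2, -1, 1, 4
d²: 1, 1, 4, 1, 1, 16; Σd² = 24
ρ = 1 − 6·24/(6·35) = 1 − 144/210 = 0.314

0.314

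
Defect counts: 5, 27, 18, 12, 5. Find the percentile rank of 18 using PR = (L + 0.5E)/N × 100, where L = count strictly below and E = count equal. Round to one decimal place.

70.0

N = 5.
Strictly below 18: 3. Equal to 18: 1.
PR = (3 + 0.5·1)/5 × 100 = 70.0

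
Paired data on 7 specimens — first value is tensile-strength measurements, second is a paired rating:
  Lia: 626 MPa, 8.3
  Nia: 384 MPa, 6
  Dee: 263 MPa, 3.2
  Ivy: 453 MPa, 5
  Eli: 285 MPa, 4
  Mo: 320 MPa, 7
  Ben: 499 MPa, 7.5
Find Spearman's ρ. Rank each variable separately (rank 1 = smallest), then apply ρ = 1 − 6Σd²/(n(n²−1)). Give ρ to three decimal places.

0.857

Ranks of variable 1: 7, 4, 1, 5, 2, 3, 6
Ranks of variable 2: 7, 4, 1, 3, 2, 5, 6
d = r₁ − r₂: 0, 0, 0, 2, 0, -2, 0
d²: 0, 0, 0, 4, 0, 4, 0; Σd² = 8
ρ = 1 − 6·8/(7·48) = 1 − 48/336 = 0.857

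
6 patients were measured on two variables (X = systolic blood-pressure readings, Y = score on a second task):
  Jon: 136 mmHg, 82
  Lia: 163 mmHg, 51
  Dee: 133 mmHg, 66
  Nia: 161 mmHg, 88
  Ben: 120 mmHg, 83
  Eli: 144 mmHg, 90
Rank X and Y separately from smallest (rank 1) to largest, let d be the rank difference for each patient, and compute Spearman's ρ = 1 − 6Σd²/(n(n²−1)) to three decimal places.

-0.086

Ranks of variable 1: 3, 6, 2, 5, 1, 4
Ranks of variable 2: 3, 1, 2, 5, 4, 6
d = r₁ − r₂: 0, 5, 0, 0, -3, -2
d²: 0, 25, 0, 0, 9, 4; Σd² = 38
ρ = 1 − 6·38/(6·35) = 1 − 228/210 = -0.086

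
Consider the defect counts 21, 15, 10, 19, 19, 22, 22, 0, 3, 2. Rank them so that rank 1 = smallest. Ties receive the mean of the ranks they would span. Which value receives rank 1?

Sorted (ascending): 0, 2, 3, 10, 15, 19, 19, 21, 22, 22
The 2 values of 19 occupy positions 6–7 → average rank (6+7)/2 = 6.5.
The 2 values of 22 occupy positions 9–10 → average rank (9+10)/2 = 9.5.
Rank 1 → value 0.

0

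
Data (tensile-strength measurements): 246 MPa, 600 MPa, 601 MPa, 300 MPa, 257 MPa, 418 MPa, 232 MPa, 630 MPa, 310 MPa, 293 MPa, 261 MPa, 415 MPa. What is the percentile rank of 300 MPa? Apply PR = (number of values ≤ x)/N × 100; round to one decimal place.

50.0

N = 12.
Strictly below 300: 5. Equal to 300: 1.
PR = 6/12 × 100 = 50.0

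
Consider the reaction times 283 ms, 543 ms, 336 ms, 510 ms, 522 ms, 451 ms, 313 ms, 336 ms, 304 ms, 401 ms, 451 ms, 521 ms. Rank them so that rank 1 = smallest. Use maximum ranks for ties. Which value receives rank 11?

Sorted (ascending): 283, 304, 313, 336, 336, 401, 451, 451, 510, 521, 522, 543
The 2 values of 336 occupy positions 4–5 → each gets rank 5.
The 2 values of 451 occupy positions 7–8 → each gets rank 8.
Rank 11 → value 522.

522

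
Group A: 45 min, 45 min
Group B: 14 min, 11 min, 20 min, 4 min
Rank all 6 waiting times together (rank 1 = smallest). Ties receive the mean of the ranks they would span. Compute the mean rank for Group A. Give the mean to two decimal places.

Sorted (ascending): 4, 11, 14, 20, 45, 45
The 2 values of 45 occupy positions 5–6 → average rank (5+6)/2 = 5.5.
Group A values → pooled ranks: 45→5.5, 45→5.5
Mean rank = (5.5 + 5.5) / 2 = 5.50

5.50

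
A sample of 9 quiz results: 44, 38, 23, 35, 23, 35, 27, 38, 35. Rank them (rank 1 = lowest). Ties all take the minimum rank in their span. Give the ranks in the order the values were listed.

Sorted (ascending): 23, 23, 27, 35, 35, 35, 38, 38, 44
The 2 values of 23 occupy positions 1–2 → each gets rank 1.
The 3 values of 35 occupy positions 4–6 → each gets rank 4.
The 2 values of 38 occupy positions 7–8 → each gets rank 7.

9, 7, 1, 4, 1, 4, 3, 7, 4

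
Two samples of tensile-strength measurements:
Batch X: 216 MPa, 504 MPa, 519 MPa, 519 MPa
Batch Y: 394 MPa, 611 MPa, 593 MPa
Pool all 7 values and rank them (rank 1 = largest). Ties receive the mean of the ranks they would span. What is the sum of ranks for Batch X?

Sorted (descending): 611, 593, 519, 519, 504, 394, 216
The 2 values of 519 occupy positions 3–4 → average rank (3+4)/2 = 3.5.
Batch X values → pooled ranks: 216→7, 504→5, 519→3.5, 519→3.5
Rank sum = 7 + 5 + 3.5 + 3.5 = 19

19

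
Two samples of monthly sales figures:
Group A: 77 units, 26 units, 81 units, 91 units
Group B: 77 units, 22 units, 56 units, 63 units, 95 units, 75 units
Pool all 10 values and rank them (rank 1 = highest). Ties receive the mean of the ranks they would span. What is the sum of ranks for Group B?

36.5

Sorted (descending): 95, 91, 81, 77, 77, 75, 63, 56, 26, 22
The 2 values of 77 occupy positions 4–5 → average rank (4+5)/2 = 4.5.
Group B values → pooled ranks: 77→4.5, 22→10, 56→8, 63→7, 95→1, 75→6
Rank sum = 4.5 + 10 + 8 + 7 + 1 + 6 = 36.5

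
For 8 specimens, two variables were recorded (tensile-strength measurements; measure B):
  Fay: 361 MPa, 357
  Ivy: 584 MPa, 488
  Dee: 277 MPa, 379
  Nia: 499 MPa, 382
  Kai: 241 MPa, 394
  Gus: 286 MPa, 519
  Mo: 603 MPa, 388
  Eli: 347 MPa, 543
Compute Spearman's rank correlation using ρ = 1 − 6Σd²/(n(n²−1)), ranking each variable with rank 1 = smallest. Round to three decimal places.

Ranks of variable 1: 5, 7, 2, 6, 1, 3, 8, 4
Ranks of variable 2: 1, 6, 2, 3, 5, 7, 4, 8
d = r₁ − r₂: 4, 1, 0, 3, -4, -4, 4, -4
d²: 16, 1, 0, 9, 16, 16, 16, 16; Σd² = 90
ρ = 1 − 6·90/(8·63) = 1 − 540/504 = -0.071

-0.071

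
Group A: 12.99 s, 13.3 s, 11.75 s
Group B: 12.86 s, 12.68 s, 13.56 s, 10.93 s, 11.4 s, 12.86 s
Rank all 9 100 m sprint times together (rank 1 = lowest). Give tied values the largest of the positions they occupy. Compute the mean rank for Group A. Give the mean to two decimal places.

Sorted (ascending): 10.93, 11.4, 11.75, 12.68, 12.86, 12.86, 12.99, 13.3, 13.56
The 2 values of 12.86 occupy positions 5–6 → each gets rank 6.
Group A values → pooled ranks: 12.99→7, 13.3→8, 11.75→3
Mean rank = (7 + 8 + 3) / 3 = 6.00

6.00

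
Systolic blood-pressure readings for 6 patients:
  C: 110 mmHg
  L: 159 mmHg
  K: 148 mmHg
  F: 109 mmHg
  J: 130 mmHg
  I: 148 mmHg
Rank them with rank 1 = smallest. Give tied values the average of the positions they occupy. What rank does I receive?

Sorted (ascending): 109, 110, 130, 148, 148, 159
The 2 values of 148 occupy positions 4–5 → average rank (4+5)/2 = 4.5.
I has value 148 mmHg → rank 4.5.

4.5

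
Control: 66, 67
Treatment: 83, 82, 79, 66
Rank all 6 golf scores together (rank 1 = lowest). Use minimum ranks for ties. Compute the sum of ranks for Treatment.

Sorted (ascending): 66, 66, 67, 79, 82, 83
The 2 values of 66 occupy positions 1–2 → each gets rank 1.
Treatment values → pooled ranks: 83→6, 82→5, 79→4, 66→1
Rank sum = 6 + 5 + 4 + 1 = 16

16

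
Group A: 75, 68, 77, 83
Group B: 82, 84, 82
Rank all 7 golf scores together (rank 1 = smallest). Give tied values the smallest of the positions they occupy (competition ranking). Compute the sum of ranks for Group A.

Sorted (ascending): 68, 75, 77, 82, 82, 83, 84
The 2 values of 82 occupy positions 4–5 → each gets rank 4.
Group A values → pooled ranks: 75→2, 68→1, 77→3, 83→6
Rank sum = 2 + 1 + 3 + 6 = 12

12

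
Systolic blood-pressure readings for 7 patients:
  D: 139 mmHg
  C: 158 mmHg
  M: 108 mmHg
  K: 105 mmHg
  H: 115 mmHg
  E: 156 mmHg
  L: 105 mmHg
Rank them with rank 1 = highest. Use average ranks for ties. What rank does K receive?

Sorted (descending): 158, 156, 139, 115, 108, 105, 105
The 2 values of 105 occupy positions 6–7 → average rank (6+7)/2 = 6.5.
K has value 105 mmHg → rank 6.5.

6.5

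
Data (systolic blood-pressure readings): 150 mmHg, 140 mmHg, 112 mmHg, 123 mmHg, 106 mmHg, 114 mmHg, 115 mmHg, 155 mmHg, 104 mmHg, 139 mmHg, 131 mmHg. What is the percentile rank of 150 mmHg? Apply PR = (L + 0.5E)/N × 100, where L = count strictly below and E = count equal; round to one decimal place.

N = 11.
Strictly below 150: 9. Equal to 150: 1.
PR = (9 + 0.5·1)/11 × 100 = 86.4

86.4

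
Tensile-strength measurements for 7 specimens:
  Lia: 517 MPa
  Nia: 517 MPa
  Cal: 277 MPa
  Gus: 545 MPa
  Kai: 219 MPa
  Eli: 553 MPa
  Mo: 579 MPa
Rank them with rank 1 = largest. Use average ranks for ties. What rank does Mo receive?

Sorted (descending): 579, 553, 545, 517, 517, 277, 219
The 2 values of 517 occupy positions 4–5 → average rank (4+5)/2 = 4.5.
Mo has value 579 MPa → rank 1.

1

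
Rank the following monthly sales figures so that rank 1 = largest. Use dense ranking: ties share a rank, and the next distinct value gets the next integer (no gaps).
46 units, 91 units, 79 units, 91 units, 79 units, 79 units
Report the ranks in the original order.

Sorted (descending): 91, 91, 79, 79, 79, 46
The 2 values of 91 share dense rank 1.
The 3 values of 79 share dense rank 2.
Remaining distinct values take the next consecutive integers.

3, 1, 2, 1, 2, 2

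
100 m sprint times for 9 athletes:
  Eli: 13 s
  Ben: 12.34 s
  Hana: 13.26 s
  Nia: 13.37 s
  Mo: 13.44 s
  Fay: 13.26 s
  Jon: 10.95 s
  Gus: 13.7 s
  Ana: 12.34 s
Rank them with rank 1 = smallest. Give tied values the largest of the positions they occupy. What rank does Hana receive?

6

Sorted (ascending): 10.95, 12.34, 12.34, 13, 13.26, 13.26, 13.37, 13.44, 13.7
The 2 values of 12.34 occupy positions 2–3 → each gets rank 3.
The 2 values of 13.26 occupy positions 5–6 → each gets rank 6.
Hana has value 13.26 s → rank 6.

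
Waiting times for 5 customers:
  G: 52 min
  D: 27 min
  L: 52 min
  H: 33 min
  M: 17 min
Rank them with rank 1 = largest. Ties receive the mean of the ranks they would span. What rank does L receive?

1.5

Sorted (descending): 52, 52, 33, 27, 17
The 2 values of 52 occupy positions 1–2 → average rank (1+2)/2 = 1.5.
L has value 52 min → rank 1.5.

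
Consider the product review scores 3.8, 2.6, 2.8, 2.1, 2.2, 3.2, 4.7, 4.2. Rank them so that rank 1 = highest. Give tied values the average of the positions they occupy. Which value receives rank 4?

Sorted (descending): 4.7, 4.2, 3.8, 3.2, 2.8, 2.6, 2.2, 2.1
No ties — each value takes its position as its rank.
Rank 4 → value 3.2.

3.2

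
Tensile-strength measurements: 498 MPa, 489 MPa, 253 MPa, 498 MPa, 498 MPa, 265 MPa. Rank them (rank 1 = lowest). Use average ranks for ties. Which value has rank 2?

Sorted (ascending): 253, 265, 489, 498, 498, 498
The 3 values of 498 occupy positions 4–6 → average rank 5.
Rank 2 → value 265.

265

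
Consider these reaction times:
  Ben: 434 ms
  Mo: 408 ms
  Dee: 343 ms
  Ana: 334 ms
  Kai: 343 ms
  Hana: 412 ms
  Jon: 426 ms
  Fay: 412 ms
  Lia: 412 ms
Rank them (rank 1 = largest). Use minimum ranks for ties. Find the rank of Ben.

1

Sorted (descending): 434, 426, 412, 412, 412, 408, 343, 343, 334
The 3 values of 412 occupy positions 3–5 → each gets rank 3.
The 2 values of 343 occupy positions 7–8 → each gets rank 7.
Ben has value 434 ms → rank 1.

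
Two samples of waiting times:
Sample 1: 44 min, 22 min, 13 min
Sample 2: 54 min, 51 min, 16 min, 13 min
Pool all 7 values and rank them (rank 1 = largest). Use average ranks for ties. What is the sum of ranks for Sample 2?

14.5

Sorted (descending): 54, 51, 44, 22, 16, 13, 13
The 2 values of 13 occupy positions 6–7 → average rank (6+7)/2 = 6.5.
Sample 2 values → pooled ranks: 54→1, 51→2, 16→5, 13→6.5
Rank sum = 1 + 2 + 5 + 6.5 = 14.5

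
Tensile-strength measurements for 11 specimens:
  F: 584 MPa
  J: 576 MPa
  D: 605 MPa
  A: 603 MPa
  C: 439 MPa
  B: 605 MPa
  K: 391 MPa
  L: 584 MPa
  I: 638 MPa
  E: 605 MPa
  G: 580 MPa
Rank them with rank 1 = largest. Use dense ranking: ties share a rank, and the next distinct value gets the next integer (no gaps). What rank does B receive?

2

Sorted (descending): 638, 605, 605, 605, 603, 584, 584, 580, 576, 439, 391
The 3 values of 605 share dense rank 2.
The 2 values of 584 share dense rank 4.
Remaining distinct values take the next consecutive integers.
B has value 605 MPa → rank 2.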